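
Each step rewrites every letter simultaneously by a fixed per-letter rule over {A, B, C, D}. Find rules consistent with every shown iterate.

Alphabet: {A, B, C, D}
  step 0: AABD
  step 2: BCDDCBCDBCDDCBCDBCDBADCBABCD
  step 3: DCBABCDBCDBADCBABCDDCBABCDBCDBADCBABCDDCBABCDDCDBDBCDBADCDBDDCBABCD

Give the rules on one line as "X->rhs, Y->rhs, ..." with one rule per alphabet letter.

A->DBD, B->DC, C->BA, D->BCD

  step 2 ⇒ step 3: BCDDCBCDBCDDCBCDBCDBADCBABCD ⇒ DC·BA·BCD·BCD·BA·DC·BA·BCD·DC·BA·BCD·BCD·BA·DC·BA·BCD·DC·BA·BCD·DC·DBD·BCD·BA·DC·DBD·DC·BA·BCD
    A ↦ DBD
    B ↦ DC
    C ↦ BA
    D ↦ BCD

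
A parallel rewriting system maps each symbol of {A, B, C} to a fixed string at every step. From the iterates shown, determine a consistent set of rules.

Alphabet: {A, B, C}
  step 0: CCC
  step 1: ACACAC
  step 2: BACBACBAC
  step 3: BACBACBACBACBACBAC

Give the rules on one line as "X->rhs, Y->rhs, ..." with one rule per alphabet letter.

A->B, B->BAC, C->AC

  step 2 ⇒ step 3: BACBACBAC ⇒ BAC·B·AC·BAC·B·AC·BAC·B·AC
    A ↦ B
    B ↦ BAC
    C ↦ AC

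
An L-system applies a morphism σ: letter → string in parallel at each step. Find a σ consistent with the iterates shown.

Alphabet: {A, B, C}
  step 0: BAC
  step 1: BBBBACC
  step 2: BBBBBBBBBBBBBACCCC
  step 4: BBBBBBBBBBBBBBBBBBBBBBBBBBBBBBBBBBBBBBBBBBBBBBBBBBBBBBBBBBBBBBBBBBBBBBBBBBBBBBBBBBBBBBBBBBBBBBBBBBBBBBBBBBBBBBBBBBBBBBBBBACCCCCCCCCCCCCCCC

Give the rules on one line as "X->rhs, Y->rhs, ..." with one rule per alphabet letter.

  step 1 ⇒ step 2: BBBBACC ⇒ BBB·BBB·BBB·BBB·BA·CC·CC
    A ↦ BA
    B ↦ BBB
    C ↦ CC

A->BA, B->BBB, C->CC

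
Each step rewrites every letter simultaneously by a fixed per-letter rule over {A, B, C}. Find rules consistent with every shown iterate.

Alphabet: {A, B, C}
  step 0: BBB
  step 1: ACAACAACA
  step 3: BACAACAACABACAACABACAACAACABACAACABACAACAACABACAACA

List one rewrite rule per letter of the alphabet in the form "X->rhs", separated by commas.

A->CBB, B->ACA, C->B

  step 0 ⇒ step 1: BBB ⇒ ACA·ACA·ACA
    B ↦ ACA
    A ↦ CBB  (constrained at step 1)
    C ↦ B  (constrained at step 1)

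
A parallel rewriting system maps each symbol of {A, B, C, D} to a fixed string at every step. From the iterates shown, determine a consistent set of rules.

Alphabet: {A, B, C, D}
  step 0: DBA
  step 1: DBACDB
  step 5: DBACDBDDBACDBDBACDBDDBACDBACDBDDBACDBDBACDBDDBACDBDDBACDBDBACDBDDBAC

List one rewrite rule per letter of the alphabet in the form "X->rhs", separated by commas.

A->DB, B->AC, C->D, D->DB

  step 0 ⇒ step 1: DBA ⇒ DB·AC·DB
    A ↦ DB
    B ↦ AC
    D ↦ DB
    C ↦ D  (constrained at step 1)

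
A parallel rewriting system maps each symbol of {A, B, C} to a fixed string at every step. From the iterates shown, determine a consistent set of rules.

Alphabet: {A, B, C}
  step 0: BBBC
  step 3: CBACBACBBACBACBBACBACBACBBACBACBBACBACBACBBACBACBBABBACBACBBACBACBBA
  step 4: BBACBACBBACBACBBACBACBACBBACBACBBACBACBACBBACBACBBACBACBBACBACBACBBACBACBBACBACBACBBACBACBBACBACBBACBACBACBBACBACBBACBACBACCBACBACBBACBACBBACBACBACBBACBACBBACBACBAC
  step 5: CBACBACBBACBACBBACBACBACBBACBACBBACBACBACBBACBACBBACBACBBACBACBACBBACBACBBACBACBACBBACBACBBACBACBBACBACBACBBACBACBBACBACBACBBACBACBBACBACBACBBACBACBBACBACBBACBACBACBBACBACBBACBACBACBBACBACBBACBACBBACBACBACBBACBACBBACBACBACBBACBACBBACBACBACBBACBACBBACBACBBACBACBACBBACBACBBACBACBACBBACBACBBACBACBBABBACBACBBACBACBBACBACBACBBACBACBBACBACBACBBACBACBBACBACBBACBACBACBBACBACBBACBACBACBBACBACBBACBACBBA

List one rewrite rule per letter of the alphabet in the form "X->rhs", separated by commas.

A->C, B->CBA, C->BBA

  step 4 ⇒ step 5: BBACBACBBACBACBBACBACBACBBACBACBBACBACBACBBACBACBBACBACBBACBACBACBBACBACBBACBACBACBBACBACBBACBACBBACBACBACBBACBACBBACBACBACCBACBACBBACBACBBACBACBACBBACBACBBACBACBAC ⇒ CBA·CBA·C·BBA·CBA·C·BBA·CBA·CBA·C·BBA·CBA·C·BBA·CBA·CBA·C·BBA·CBA·C·BBA·CBA·C·BBA·CBA·CBA·C·BBA·CBA·C·BBA·CBA·CBA·C·BBA·CBA·C·BBA·CBA·C·BBA·CBA·CBA·C·BBA·CBA·C·BBA·CBA·CBA·C·BBA·CBA·C·BBA·CBA·CBA·C·BBA·CBA·C·BBA·CBA·C·BBA·CBA·CBA·C·BBA·CBA·C·BBA·CBA·CBA·C·BBA·CBA·C·BBA·CBA·C·BBA·CBA·CBA·C·BBA·CBA·C·BBA·CBA·CBA·C·BBA·CBA·C·BBA·CBA·CBA·C·BBA·CBA·C·BBA·CBA·C·BBA·CBA·CBA·C·BBA·CBA·C·BBA·CBA·CBA·C·BBA·CBA·C·BBA·CBA·C·BBA·BBA·CBA·C·BBA·CBA·C·BBA·CBA·CBA·C·BBA·CBA·C·BBA·CBA·CBA·C·BBA·CBA·C·BBA·CBA·C·BBA·CBA·CBA·C·BBA·CBA·C·BBA·CBA·CBA·C·BBA·CBA·C·BBA·CBA·C·BBA
    A ↦ C
    B ↦ CBA
    C ↦ BBA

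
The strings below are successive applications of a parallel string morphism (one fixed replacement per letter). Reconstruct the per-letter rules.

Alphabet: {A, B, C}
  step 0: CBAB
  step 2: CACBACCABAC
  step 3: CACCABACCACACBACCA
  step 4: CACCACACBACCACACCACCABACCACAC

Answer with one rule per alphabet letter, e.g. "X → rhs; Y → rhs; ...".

A->C, B->BA, C->CA

  step 3 ⇒ step 4: CACCABACCACACBACCA ⇒ CA·C·CA·CA·C·BA·C·CA·CA·C·CA·C·CA·BA·C·CA·CA·C
    A ↦ C
    B ↦ BA
    C ↦ CA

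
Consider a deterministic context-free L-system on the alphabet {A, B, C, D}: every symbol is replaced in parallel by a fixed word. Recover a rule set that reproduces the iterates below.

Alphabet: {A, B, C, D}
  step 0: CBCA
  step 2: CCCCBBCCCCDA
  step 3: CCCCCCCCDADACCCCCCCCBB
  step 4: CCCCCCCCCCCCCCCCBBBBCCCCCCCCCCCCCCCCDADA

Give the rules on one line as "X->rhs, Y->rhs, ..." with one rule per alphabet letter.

A->B, B->DA, C->CC, D->B

  step 3 ⇒ step 4: CCCCCCCCDADACCCCCCCCBB ⇒ CC·CC·CC·CC·CC·CC·CC·CC·B·B·B·B·CC·CC·CC·CC·CC·CC·CC·CC·DA·DA
    A ↦ B
    B ↦ DA
    C ↦ CC
    D ↦ B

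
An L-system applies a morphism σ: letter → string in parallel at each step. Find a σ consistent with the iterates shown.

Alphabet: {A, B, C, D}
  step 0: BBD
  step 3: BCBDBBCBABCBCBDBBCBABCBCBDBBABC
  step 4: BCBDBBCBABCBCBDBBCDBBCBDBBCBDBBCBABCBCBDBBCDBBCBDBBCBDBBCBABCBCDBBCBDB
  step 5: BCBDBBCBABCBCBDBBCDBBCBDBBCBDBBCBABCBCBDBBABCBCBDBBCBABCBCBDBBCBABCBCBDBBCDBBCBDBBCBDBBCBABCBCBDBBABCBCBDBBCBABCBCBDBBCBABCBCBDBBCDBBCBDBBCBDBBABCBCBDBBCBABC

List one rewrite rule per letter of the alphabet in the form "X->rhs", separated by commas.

A->DB, B->BC, C->BDB, D->BA

  step 4 ⇒ step 5: BCBDBBCBABCBCBDBBCDBBCBDBBCBDBBCBABCBCBDBBCDBBCBDBBCBDBBCBABCBCDBBCBDB ⇒ BC·BDB·BC·BA·BC·BC·BDB·BC·DB·BC·BDB·BC·BDB·BC·BA·BC·BC·BDB·BA·BC·BC·BDB·BC·BA·BC·BC·BDB·BC·BA·BC·BC·BDB·BC·DB·BC·BDB·BC·BDB·BC·BA·BC·BC·BDB·BA·BC·BC·BDB·BC·BA·BC·BC·BDB·BC·BA·BC·BC·BDB·BC·DB·BC·BDB·BC·BDB·BA·BC·BC·BDB·BC·BA·BC
    A ↦ DB
    B ↦ BC
    C ↦ BDB
    D ↦ BA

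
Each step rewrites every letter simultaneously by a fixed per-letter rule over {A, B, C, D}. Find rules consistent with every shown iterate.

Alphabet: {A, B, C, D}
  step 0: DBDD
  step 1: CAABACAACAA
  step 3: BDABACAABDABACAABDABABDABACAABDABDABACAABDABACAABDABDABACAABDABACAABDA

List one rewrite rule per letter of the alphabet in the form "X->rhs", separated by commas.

  step 0 ⇒ step 1: DBDD ⇒ CAA·BA·CAA·CAA
    B ↦ BA
    D ↦ CAA
    A ↦ BDA  (constrained at step 1)
    C ↦ A  (constrained at step 1)

A->BDA, B->BA, C->A, D->CAA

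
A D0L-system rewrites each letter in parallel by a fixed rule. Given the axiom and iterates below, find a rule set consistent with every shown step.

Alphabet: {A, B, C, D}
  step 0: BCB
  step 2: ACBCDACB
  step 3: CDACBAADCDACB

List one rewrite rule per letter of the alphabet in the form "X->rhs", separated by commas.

A->CD, B->CB, C->A, D->AD

  step 2 ⇒ step 3: ACBCDACB ⇒ CD·A·CB·A·AD·CD·A·CB
    A ↦ CD
    B ↦ CB
    C ↦ A
    D ↦ AD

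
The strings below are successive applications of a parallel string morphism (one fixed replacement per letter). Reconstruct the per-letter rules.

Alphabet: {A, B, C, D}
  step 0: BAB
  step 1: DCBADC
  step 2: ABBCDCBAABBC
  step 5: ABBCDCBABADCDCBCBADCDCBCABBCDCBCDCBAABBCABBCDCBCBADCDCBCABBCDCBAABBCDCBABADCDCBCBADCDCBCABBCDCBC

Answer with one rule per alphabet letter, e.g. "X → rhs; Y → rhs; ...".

A->BA, B->DC, C->BC, D->AB

  step 1 ⇒ step 2: DCBADC ⇒ AB·BC·DC·BA·AB·BC
    A ↦ BA
    B ↦ DC
    C ↦ BC
    D ↦ AB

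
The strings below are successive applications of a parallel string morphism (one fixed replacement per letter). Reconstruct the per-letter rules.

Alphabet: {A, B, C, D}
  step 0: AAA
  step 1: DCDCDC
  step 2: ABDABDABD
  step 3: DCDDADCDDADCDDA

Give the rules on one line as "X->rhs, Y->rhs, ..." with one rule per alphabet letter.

  step 2 ⇒ step 3: ABDABDABD ⇒ DC·DD·A·DC·DD·A·DC·DD·A
    A ↦ DC
    B ↦ DD
    D ↦ A
  step 1 ⇒ step 2: DCDCDC ⇒ A·BD·A·BD·A·BD
    C ↦ BD

A->DC, B->DD, C->BD, D->A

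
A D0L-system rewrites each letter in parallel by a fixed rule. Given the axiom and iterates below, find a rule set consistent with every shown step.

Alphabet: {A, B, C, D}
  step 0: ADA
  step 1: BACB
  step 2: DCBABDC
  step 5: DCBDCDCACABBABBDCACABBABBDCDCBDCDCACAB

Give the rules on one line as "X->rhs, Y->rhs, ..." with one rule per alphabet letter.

A->B, B->DC, C->AB, D->AC

  step 1 ⇒ step 2: BACB ⇒ DC·B·AB·DC
    A ↦ B
    B ↦ DC
    C ↦ AB
  step 0 ⇒ step 1: ADA ⇒ B·AC·B
    D ↦ AC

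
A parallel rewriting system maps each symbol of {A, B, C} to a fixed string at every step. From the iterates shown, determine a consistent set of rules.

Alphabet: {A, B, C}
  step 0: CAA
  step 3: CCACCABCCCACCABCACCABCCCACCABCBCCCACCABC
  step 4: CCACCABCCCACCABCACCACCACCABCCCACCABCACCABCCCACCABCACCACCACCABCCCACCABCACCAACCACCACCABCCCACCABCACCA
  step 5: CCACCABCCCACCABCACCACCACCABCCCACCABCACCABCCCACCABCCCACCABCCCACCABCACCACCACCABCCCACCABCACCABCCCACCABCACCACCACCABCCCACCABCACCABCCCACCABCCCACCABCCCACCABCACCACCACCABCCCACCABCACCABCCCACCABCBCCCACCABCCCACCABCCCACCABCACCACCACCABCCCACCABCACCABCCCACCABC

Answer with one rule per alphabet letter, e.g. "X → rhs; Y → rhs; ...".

A->BC, B->A, C->CCA

  step 4 ⇒ step 5: CCACCABCCCACCABCACCACCACCABCCCACCABCACCABCCCACCABCACCACCACCABCCCACCABCACCAACCACCACCABCCCACCABCACCA ⇒ CCA·CCA·BC·CCA·CCA·BC·A·CCA·CCA·CCA·BC·CCA·CCA·BC·A·CCA·BC·CCA·CCA·BC·CCA·CCA·BC·CCA·CCA·BC·A·CCA·CCA·CCA·BC·CCA·CCA·BC·A·CCA·BC·CCA·CCA·BC·A·CCA·CCA·CCA·BC·CCA·CCA·BC·A·CCA·BC·CCA·CCA·BC·CCA·CCA·BC·CCA·CCA·BC·A·CCA·CCA·CCA·BC·CCA·CCA·BC·A·CCA·BC·CCA·CCA·BC·BC·CCA·CCA·BC·CCA·CCA·BC·CCA·CCA·BC·A·CCA·CCA·CCA·BC·CCA·CCA·BC·A·CCA·BC·CCA·CCA·BC
    A ↦ BC
    B ↦ A
    C ↦ CCA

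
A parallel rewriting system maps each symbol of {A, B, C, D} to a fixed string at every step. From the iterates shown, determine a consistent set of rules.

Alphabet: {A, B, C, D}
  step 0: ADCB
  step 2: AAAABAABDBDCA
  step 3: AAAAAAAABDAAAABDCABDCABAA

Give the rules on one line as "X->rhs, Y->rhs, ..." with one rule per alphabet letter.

  step 2 ⇒ step 3: AAAABAABDBDCA ⇒ AA·AA·AA·AA·BD·AA·AA·BD·CA·BD·CA·B·AA
    A ↦ AA
    B ↦ BD
    C ↦ B
    D ↦ CA

A->AA, B->BD, C->B, D->CA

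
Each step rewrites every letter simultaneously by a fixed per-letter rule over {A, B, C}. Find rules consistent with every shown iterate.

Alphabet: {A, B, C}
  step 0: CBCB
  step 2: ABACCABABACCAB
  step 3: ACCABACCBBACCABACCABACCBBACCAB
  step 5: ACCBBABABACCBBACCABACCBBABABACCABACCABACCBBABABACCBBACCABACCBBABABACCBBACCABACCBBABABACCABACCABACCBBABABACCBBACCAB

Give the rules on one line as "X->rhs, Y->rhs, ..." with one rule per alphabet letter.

  step 2 ⇒ step 3: ABACCABABACCAB ⇒ ACC·AB·ACC·B·B·ACC·AB·ACC·AB·ACC·B·B·ACC·AB
    A ↦ ACC
    B ↦ AB
    C ↦ B

A->ACC, B->AB, C->B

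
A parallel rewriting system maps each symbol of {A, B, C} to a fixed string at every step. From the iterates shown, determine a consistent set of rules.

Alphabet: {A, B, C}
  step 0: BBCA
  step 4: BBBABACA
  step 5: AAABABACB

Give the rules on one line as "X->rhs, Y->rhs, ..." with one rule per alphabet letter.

A->B, B->A, C->AC

  step 4 ⇒ step 5: BBBABACA ⇒ A·A·A·B·A·B·AC·B
    A ↦ B
    B ↦ A
    C ↦ AC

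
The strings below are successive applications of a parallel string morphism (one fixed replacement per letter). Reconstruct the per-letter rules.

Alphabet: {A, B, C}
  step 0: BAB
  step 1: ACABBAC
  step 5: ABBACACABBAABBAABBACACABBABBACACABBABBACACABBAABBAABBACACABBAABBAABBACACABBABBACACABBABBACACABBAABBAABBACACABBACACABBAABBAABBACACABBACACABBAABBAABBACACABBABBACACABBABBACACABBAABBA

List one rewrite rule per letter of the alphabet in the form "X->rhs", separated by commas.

A->ABB, B->AC, C->A

  step 0 ⇒ step 1: BAB ⇒ AC·ABB·AC
    A ↦ ABB
    B ↦ AC
    C ↦ A  (constrained at step 1)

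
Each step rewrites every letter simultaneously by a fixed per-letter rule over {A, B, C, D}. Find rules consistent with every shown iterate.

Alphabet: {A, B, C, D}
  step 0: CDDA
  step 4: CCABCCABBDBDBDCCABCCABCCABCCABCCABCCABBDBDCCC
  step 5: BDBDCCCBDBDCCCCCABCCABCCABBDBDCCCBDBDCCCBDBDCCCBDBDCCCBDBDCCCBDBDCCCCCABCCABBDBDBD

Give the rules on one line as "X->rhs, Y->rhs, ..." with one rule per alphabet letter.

  step 4 ⇒ step 5: CCABCCABBDBDBDCCABCCABCCABCCABCCABCCABBDBDCCC ⇒ BD·BD·C·CC·BD·BD·C·CC·CC·AB·CC·AB·CC·AB·BD·BD·C·CC·BD·BD·C·CC·BD·BD·C·CC·BD·BD·C·CC·BD·BD·C·CC·BD·BD·C·CC·CC·AB·CC·AB·BD·BD·BD
    A ↦ C
    B ↦ CC
    C ↦ BD
    D ↦ AB

A->C, B->CC, C->BD, D->AB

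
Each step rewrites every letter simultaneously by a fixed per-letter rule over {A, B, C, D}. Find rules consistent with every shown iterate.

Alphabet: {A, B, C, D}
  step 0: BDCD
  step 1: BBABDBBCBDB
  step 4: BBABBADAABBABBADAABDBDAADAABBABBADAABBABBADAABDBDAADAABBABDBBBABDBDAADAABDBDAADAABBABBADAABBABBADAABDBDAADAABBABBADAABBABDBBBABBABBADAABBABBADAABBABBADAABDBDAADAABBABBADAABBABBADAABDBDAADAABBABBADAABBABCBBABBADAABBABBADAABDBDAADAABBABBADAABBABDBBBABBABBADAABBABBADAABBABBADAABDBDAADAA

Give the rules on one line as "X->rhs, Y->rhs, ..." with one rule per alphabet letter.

  step 0 ⇒ step 1: BDCD ⇒ BBA·BDB·BC·BDB
    B ↦ BBA
    C ↦ BC
    D ↦ BDB
    A ↦ DAA  (constrained at step 1)

A->DAA, B->BBA, C->BC, D->BDB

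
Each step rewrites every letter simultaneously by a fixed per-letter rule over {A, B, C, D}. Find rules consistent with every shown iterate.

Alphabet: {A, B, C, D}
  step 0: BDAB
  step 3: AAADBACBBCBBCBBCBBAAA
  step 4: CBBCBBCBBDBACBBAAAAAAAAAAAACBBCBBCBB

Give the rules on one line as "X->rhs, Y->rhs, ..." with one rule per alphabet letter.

  step 3 ⇒ step 4: AAADBACBBCBBCBBCBBAAA ⇒ CBB·CBB·CBB·DB·A·CBB·A·A·A·A·A·A·A·A·A·A·A·A·CBB·CBB·CBB
    A ↦ CBB
    B ↦ A
    C ↦ A
    D ↦ DB

A->CBB, B->A, C->A, D->DB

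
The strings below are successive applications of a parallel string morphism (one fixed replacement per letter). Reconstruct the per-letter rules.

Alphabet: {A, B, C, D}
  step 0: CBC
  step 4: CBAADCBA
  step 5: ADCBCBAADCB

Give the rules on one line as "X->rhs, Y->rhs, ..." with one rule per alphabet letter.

A->CB, B->D, C->A, D->A

  step 4 ⇒ step 5: CBAADCBA ⇒ A·D·CB·CB·A·A·D·CB
    A ↦ CB
    B ↦ D
    C ↦ A
    D ↦ A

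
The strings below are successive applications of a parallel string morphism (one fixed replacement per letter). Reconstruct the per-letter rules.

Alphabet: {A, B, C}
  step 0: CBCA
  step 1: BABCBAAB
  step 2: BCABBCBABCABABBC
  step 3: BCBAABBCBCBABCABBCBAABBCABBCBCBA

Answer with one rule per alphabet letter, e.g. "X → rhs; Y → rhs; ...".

A->AB, B->BC, C->BA

  step 2 ⇒ step 3: BCABBCBABCABABBC ⇒ BC·BA·AB·BC·BC·BA·BC·AB·BC·BA·AB·BC·AB·BC·BC·BA
    A ↦ AB
    B ↦ BC
    C ↦ BA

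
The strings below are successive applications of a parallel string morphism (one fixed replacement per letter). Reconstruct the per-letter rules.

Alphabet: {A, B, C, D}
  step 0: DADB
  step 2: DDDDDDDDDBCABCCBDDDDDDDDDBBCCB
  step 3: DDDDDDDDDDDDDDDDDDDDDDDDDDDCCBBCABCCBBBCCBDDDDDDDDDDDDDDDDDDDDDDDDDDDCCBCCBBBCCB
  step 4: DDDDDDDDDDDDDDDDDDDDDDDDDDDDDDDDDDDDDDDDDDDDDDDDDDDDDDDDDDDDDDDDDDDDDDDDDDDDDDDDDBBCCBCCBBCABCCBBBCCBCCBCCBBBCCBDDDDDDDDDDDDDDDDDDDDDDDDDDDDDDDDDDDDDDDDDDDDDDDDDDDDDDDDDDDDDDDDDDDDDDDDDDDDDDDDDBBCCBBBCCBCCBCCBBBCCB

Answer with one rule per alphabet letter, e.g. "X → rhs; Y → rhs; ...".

A->CAB, B->CCB, C->B, D->DDD

  step 3 ⇒ step 4: DDDDDDDDDDDDDDDDDDDDDDDDDDDCCBBCABCCBBBCCBDDDDDDDDDDDDDDDDDDDDDDDDDDDCCBCCBBBCCB ⇒ DDD·DDD·DDD·DDD·DDD·DDD·DDD·DDD·DDD·DDD·DDD·DDD·DDD·DDD·DDD·DDD·DDD·DDD·DDD·DDD·DDD·DDD·DDD·DDD·DDD·DDD·DDD·B·B·CCB·CCB·B·CAB·CCB·B·B·CCB·CCB·CCB·B·B·CCB·DDD·DDD·DDD·DDD·DDD·DDD·DDD·DDD·DDD·DDD·DDD·DDD·DDD·DDD·DDD·DDD·DDD·DDD·DDD·DDD·DDD·DDD·DDD·DDD·DDD·DDD·DDD·B·B·CCB·B·B·CCB·CCB·CCB·B·B·CCB
    A ↦ CAB
    B ↦ CCB
    C ↦ B
    D ↦ DDD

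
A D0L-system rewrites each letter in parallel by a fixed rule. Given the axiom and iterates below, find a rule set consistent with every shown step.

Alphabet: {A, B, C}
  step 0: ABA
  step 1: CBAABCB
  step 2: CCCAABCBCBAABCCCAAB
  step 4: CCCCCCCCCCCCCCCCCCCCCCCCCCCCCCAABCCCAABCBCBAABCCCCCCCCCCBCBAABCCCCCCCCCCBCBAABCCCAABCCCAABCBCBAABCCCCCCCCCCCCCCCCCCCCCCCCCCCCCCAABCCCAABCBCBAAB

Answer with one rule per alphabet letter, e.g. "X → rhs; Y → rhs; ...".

  step 1 ⇒ step 2: CBAABCB ⇒ CCC·AAB·CB·CB·AAB·CCC·AAB
    A ↦ CB
    B ↦ AAB
    C ↦ CCC

A->CB, B->AAB, C->CCC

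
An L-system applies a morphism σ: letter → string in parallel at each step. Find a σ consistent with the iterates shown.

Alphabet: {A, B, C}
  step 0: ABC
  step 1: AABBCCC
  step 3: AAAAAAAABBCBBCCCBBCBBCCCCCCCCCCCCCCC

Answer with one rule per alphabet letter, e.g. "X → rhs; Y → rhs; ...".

A->AA, B->BBC, C->CC

  step 0 ⇒ step 1: ABC ⇒ AA·BBC·CC
    A ↦ AA
    B ↦ BBC
    C ↦ CC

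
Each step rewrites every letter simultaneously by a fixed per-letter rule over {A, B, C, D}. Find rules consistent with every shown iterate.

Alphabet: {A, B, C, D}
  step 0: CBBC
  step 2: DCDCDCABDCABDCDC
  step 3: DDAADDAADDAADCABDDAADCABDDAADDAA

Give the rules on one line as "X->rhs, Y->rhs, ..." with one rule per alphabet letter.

A->DC, B->AB, C->AA, D->DD

  step 2 ⇒ step 3: DCDCDCABDCABDCDC ⇒ DD·AA·DD·AA·DD·AA·DC·AB·DD·AA·DC·AB·DD·AA·DD·AA
    A ↦ DC
    B ↦ AB
    C ↦ AA
    D ↦ DD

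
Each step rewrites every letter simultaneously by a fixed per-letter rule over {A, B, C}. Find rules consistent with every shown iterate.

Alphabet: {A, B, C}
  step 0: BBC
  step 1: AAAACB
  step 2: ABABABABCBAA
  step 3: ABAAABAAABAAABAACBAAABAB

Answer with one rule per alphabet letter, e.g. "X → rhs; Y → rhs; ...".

A->AB, B->AA, C->CB

  step 2 ⇒ step 3: ABABABABCBAA ⇒ AB·AA·AB·AA·AB·AA·AB·AA·CB·AA·AB·AB
    A ↦ AB
    B ↦ AA
    C ↦ CB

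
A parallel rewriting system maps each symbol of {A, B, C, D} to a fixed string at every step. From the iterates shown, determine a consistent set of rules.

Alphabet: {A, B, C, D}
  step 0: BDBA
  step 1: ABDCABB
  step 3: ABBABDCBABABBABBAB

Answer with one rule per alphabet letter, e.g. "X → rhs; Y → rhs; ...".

A->B, B->AB, C->B, D->DC

  step 0 ⇒ step 1: BDBA ⇒ AB·DC·AB·B
    A ↦ B
    B ↦ AB
    D ↦ DC
    C ↦ B  (constrained at step 1)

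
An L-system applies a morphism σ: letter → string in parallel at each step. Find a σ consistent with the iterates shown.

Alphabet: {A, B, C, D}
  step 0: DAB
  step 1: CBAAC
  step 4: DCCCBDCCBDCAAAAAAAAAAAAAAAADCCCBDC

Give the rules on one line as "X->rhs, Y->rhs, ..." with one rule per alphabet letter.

  step 0 ⇒ step 1: DAB ⇒ CB·AA·C
    A ↦ AA
    B ↦ C
    D ↦ CB
    C ↦ DC  (constrained at step 1)

A->AA, B->C, C->DC, D->CB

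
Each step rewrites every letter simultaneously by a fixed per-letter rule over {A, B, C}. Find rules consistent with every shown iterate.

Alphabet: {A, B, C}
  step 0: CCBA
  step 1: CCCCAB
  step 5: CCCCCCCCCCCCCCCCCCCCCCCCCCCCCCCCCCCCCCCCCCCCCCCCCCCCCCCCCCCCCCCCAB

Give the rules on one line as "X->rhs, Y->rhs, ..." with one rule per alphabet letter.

A->B, B->A, C->CC

  step 0 ⇒ step 1: CCBA ⇒ CC·CC·A·B
    A ↦ B
    B ↦ A
    C ↦ CC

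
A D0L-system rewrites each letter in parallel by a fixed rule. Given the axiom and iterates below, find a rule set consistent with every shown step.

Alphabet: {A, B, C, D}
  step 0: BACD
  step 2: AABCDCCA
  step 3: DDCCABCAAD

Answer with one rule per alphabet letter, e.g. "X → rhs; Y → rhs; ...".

A->D, B->CC, C->A, D->BC

  step 2 ⇒ step 3: AABCDCCA ⇒ D·D·CC·A·BC·A·A·D
    A ↦ D
    B ↦ CC
    C ↦ A
    D ↦ BC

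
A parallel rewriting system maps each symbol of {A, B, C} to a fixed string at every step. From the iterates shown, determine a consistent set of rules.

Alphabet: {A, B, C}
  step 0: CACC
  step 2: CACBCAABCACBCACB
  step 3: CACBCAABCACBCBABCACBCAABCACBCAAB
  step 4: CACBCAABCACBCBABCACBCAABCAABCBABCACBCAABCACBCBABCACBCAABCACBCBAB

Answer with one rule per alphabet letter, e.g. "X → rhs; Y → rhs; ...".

A->CB, B->AB, C->CA

  step 3 ⇒ step 4: CACBCAABCACBCBABCACBCAABCACBCAAB ⇒ CA·CB·CA·AB·CA·CB·CB·AB·CA·CB·CA·AB·CA·AB·CB·AB·CA·CB·CA·AB·CA·CB·CB·AB·CA·CB·CA·AB·CA·CB·CB·AB
    A ↦ CB
    B ↦ AB
    C ↦ CA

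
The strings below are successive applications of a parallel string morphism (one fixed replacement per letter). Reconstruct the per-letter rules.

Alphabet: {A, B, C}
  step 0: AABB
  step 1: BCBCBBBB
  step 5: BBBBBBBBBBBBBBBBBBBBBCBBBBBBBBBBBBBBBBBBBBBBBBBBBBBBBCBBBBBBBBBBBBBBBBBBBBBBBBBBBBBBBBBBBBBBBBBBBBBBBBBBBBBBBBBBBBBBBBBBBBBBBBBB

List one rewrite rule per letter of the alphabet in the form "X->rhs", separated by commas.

A->BC, B->BB, C->AB

  step 0 ⇒ step 1: AABB ⇒ BC·BC·BB·BB
    A ↦ BC
    B ↦ BB
    C ↦ AB  (constrained at step 1)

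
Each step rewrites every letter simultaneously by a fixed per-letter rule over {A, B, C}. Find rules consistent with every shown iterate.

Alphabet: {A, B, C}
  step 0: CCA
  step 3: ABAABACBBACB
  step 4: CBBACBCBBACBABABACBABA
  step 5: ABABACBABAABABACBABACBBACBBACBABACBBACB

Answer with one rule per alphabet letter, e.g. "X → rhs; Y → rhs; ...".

A->CB, B->BA, C->A

  step 4 ⇒ step 5: CBBACBCBBACBABABACBABA ⇒ A·BA·BA·CB·A·BA·A·BA·BA·CB·A·BA·CB·BA·CB·BA·CB·A·BA·CB·BA·CB
    A ↦ CB
    B ↦ BA
    C ↦ A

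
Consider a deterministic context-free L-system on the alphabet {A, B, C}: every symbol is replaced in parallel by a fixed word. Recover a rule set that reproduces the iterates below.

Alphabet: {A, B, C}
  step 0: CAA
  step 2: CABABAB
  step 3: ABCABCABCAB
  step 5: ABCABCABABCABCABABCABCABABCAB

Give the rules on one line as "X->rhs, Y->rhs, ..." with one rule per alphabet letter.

A->C, B->AB, C->AB

  step 2 ⇒ step 3: CABABAB ⇒ AB·C·AB·C·AB·C·AB
    A ↦ C
    B ↦ AB
    C ↦ AB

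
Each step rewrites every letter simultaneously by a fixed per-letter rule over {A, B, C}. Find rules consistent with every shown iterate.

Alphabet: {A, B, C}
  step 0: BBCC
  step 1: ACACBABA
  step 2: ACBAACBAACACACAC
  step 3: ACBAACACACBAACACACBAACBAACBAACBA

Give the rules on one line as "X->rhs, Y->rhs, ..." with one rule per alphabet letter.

  step 2 ⇒ step 3: ACBAACBAACACACAC ⇒ AC·BA·AC·AC·AC·BA·AC·AC·AC·BA·AC·BA·AC·BA·AC·BA
    A ↦ AC
    B ↦ AC
    C ↦ BA

A->AC, B->AC, C->BA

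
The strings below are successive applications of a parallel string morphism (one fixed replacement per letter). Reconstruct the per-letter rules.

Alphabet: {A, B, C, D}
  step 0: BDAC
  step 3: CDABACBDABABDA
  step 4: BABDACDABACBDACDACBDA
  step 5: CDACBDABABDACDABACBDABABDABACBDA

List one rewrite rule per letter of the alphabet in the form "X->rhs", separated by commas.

A->DA, B->C, C->BA, D->B

  step 4 ⇒ step 5: BABDACDABACBDACDACBDA ⇒ C·DA·C·B·DA·BA·B·DA·C·DA·BA·C·B·DA·BA·B·DA·BA·C·B·DA
    A ↦ DA
    B ↦ C
    C ↦ BA
    D ↦ B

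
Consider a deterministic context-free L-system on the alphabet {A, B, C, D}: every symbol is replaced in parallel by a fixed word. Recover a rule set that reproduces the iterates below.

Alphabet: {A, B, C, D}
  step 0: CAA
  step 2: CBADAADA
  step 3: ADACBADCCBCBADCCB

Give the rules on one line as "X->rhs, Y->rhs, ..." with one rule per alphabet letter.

  step 2 ⇒ step 3: CBADAADA ⇒ A·DA·CB·ADC·CB·CB·ADC·CB
    A ↦ CB
    B ↦ DA
    C ↦ A
    D ↦ ADC

A->CB, B->DA, C->A, D->ADC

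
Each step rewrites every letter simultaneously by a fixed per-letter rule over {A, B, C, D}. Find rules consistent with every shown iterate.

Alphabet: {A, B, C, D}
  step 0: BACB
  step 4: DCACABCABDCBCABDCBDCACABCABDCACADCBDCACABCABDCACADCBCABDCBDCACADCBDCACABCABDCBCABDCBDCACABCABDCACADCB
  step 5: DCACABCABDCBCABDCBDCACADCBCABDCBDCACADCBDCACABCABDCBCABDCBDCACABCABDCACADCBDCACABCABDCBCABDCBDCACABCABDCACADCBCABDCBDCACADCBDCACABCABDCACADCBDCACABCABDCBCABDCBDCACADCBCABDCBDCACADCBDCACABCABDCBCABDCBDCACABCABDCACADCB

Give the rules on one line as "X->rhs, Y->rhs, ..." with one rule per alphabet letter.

A->B, B->DCB, C->CA, D->DCA

  step 4 ⇒ step 5: DCACABCABDCBCABDCBDCACABCABDCACADCBDCACABCABDCACADCBCABDCBDCACADCBDCACABCABDCBCABDCBDCACABCABDCACADCB ⇒ DCA·CA·B·CA·B·DCB·CA·B·DCB·DCA·CA·DCB·CA·B·DCB·DCA·CA·DCB·DCA·CA·B·CA·B·DCB·CA·B·DCB·DCA·CA·B·CA·B·DCA·CA·DCB·DCA·CA·B·CA·B·DCB·CA·B·DCB·DCA·CA·B·CA·B·DCA·CA·DCB·CA·B·DCB·DCA·CA·DCB·DCA·CA·B·CA·B·DCA·CA·DCB·DCA·CA·B·CA·B·DCB·CA·B·DCB·DCA·CA·DCB·CA·B·DCB·DCA·CA·DCB·DCA·CA·B·CA·B·DCB·CA·B·DCB·DCA·CA·B·CA·B·DCA·CA·DCB
    A ↦ B
    B ↦ DCB
    C ↦ CA
    D ↦ DCA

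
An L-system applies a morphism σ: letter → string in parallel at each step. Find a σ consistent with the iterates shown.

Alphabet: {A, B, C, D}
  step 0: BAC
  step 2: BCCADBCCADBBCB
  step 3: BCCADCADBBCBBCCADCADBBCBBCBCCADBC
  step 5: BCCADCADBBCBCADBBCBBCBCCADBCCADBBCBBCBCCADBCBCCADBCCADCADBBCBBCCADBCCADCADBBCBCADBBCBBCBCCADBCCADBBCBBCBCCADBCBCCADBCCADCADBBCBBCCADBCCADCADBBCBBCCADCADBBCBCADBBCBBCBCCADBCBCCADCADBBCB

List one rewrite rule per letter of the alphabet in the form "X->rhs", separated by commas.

A->B, B->BC, C->CAD, D->BCB

  step 2 ⇒ step 3: BCCADBCCADBBCB ⇒ BC·CAD·CAD·B·BCB·BC·CAD·CAD·B·BCB·BC·BC·CAD·BC
    A ↦ B
    B ↦ BC
    C ↦ CAD
    D ↦ BCB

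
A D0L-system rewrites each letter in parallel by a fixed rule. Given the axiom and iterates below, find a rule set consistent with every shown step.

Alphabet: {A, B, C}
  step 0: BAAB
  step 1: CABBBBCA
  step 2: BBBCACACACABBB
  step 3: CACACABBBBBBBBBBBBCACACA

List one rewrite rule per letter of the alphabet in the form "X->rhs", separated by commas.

A->BB, B->CA, C->B

  step 2 ⇒ step 3: BBBCACACACABBB ⇒ CA·CA·CA·B·BB·B·BB·B·BB·B·BB·CA·CA·CA
    A ↦ BB
    B ↦ CA
    C ↦ B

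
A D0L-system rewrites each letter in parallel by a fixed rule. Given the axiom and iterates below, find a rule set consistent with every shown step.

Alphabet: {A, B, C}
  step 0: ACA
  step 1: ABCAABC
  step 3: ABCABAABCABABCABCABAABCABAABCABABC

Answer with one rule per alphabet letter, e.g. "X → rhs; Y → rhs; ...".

  step 0 ⇒ step 1: ACA ⇒ ABC·A·ABC
    A ↦ ABC
    C ↦ A
    B ↦ AB  (constrained at step 1)

A->ABC, B->AB, C->A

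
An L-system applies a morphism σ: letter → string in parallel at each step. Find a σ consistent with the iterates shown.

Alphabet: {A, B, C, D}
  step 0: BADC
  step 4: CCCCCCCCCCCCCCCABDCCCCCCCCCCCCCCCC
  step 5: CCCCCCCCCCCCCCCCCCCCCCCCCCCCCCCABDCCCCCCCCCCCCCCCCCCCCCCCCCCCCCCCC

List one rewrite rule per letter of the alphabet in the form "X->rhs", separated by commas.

A->C, B->A, C->CC, D->BD

  step 4 ⇒ step 5: CCCCCCCCCCCCCCCABDCCCCCCCCCCCCCCCC ⇒ CC·CC·CC·CC·CC·CC·CC·CC·CC·CC·CC·CC·CC·CC·CC·C·A·BD·CC·CC·CC·CC·CC·CC·CC·CC·CC·CC·CC·CC·CC·CC·CC·CC
    A ↦ C
    B ↦ A
    C ↦ CC
    D ↦ BD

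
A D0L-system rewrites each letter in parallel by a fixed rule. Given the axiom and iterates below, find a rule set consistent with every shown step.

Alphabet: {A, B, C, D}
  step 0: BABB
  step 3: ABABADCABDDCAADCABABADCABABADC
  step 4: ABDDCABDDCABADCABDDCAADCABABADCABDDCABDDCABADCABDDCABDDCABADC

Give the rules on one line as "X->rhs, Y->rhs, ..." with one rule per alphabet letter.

A->AB, B->DDC, C->DC, D->A

  step 3 ⇒ step 4: ABABADCABDDCAADCABABADCABABADC ⇒ AB·DDC·AB·DDC·AB·A·DC·AB·DDC·A·A·DC·AB·AB·A·DC·AB·DDC·AB·DDC·AB·A·DC·AB·DDC·AB·DDC·AB·A·DC
    A ↦ AB
    B ↦ DDC
    C ↦ DC
    D ↦ A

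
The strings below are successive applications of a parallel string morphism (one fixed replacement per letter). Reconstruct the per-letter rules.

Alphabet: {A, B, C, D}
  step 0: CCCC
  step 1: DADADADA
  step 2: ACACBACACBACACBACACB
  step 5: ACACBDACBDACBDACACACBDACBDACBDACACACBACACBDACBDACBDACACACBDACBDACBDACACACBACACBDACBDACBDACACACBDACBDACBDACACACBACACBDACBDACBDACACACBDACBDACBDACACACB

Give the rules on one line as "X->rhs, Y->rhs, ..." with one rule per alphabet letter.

  step 1 ⇒ step 2: DADADADA ⇒ ACA·CB·ACA·CB·ACA·CB·ACA·CB
    A ↦ CB
    D ↦ ACA
    B ↦ C  (constrained at step 2)
  step 0 ⇒ step 1: CCCC ⇒ DA·DA·DA·DA
    C ↦ DA

A->CB, B->C, C->DA, D->ACA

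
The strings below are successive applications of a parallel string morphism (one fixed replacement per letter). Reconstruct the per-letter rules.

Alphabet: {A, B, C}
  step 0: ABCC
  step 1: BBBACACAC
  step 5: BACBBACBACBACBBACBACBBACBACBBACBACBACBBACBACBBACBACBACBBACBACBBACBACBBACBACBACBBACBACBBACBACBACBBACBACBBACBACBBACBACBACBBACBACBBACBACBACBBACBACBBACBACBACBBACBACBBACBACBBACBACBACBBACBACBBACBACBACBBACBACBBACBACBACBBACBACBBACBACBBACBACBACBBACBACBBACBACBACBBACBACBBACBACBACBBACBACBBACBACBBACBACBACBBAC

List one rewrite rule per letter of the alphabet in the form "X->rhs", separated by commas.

  step 0 ⇒ step 1: ABCC ⇒ BB·BAC·AC·AC
    A ↦ BB
    B ↦ BAC
    C ↦ AC

A->BB, B->BAC, C->AC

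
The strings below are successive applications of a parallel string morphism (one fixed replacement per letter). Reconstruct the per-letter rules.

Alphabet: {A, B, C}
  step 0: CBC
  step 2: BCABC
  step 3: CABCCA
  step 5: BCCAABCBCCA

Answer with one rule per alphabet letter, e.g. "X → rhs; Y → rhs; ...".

A->BC, B->C, C->A

  step 2 ⇒ step 3: BCABC ⇒ C·A·BC·C·A
    A ↦ BC
    B ↦ C
    C ↦ A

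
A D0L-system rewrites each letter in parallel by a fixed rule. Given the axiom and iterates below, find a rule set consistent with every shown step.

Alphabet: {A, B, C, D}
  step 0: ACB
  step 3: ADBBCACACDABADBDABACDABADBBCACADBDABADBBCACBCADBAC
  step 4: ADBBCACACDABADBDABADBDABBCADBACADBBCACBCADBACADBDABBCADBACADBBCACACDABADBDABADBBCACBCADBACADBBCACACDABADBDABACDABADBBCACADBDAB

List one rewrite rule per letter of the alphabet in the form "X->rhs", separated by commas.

A->ADB, B->AC, C->DAB, D->BC

  step 3 ⇒ step 4: ADBBCACACDABADBDABACDABADBBCACADBDABADBBCACBCADBAC ⇒ ADB·BC·AC·AC·DAB·ADB·DAB·ADB·DAB·BC·ADB·AC·ADB·BC·AC·BC·ADB·AC·ADB·DAB·BC·ADB·AC·ADB·BC·AC·AC·DAB·ADB·DAB·ADB·BC·AC·BC·ADB·AC·ADB·BC·AC·AC·DAB·ADB·DAB·AC·DAB·ADB·BC·AC·ADB·DAB
    A ↦ ADB
    B ↦ AC
    C ↦ DAB
    D ↦ BC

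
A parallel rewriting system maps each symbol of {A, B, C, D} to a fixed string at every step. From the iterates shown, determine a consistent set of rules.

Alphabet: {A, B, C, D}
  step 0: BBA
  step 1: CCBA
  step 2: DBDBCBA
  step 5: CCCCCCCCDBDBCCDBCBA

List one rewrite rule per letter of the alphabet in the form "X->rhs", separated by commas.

  step 1 ⇒ step 2: CCBA ⇒ DB·DB·C·BA
    A ↦ BA
    B ↦ C
    C ↦ DB
    D ↦ C  (constrained at step 2)

A->BA, B->C, C->DB, D->C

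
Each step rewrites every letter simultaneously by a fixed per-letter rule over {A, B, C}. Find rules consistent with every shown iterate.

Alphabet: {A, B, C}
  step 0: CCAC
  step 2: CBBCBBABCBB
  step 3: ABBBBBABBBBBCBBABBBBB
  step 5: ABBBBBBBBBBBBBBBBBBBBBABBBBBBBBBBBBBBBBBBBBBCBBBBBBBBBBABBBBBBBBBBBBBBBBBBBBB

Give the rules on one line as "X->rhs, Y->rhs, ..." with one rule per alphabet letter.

A->C, B->BB, C->AB

  step 2 ⇒ step 3: CBBCBBABCBB ⇒ AB·BB·BB·AB·BB·BB·C·BB·AB·BB·BB
    A ↦ C
    B ↦ BB
    C ↦ AB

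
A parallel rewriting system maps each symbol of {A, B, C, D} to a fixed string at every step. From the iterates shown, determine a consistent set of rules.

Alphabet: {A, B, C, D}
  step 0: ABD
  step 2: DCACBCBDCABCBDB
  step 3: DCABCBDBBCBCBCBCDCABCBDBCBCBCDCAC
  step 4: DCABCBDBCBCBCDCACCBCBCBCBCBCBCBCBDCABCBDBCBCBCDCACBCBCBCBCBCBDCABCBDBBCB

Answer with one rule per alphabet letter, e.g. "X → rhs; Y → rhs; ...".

  step 3 ⇒ step 4: DCABCBDBBCBCBCBCDCABCBDBCBCBCDCAC ⇒ DCA·BCB·DB·C·BCB·C·DCA·C·C·BCB·C·BCB·C·BCB·C·BCB·DCA·BCB·DB·C·BCB·C·DCA·C·BCB·C·BCB·C·BCB·DCA·BCB·DB·BCB
    A ↦ DB
    B ↦ C
    C ↦ BCB
    D ↦ DCA

A->DB, B->C, C->BCB, D->DCA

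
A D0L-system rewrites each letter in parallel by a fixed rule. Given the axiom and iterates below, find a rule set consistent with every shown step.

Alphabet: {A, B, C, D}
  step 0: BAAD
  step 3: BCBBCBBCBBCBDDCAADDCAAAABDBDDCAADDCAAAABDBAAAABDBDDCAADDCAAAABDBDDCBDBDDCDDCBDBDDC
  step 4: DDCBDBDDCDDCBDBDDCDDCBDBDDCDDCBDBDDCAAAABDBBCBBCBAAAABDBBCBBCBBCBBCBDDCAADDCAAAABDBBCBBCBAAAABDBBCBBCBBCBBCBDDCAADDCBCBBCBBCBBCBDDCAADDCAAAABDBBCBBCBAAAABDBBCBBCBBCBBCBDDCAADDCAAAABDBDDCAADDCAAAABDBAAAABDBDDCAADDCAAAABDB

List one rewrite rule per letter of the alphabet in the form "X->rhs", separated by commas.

A->BCB, B->DDC, C->BDB, D->AA

  step 3 ⇒ step 4: BCBBCBBCBBCBDDCAADDCAAAABDBDDCAADDCAAAABDBAAAABDBDDCAADDCAAAABDBDDCBDBDDCDDCBDBDDC ⇒ DDC·BDB·DDC·DDC·BDB·DDC·DDC·BDB·DDC·DDC·BDB·DDC·AA·AA·BDB·BCB·BCB·AA·AA·BDB·BCB·BCB·BCB·BCB·DDC·AA·DDC·AA·AA·BDB·BCB·BCB·AA·AA·BDB·BCB·BCB·BCB·BCB·DDC·AA·DDC·BCB·BCB·BCB·BCB·DDC·AA·DDC·AA·AA·BDB·BCB·BCB·AA·AA·BDB·BCB·BCB·BCB·BCB·DDC·AA·DDC·AA·AA·BDB·DDC·AA·DDC·AA·AA·BDB·AA·AA·BDB·DDC·AA·DDC·AA·AA·BDB
    A ↦ BCB
    B ↦ DDC
    C ↦ BDB
    D ↦ AA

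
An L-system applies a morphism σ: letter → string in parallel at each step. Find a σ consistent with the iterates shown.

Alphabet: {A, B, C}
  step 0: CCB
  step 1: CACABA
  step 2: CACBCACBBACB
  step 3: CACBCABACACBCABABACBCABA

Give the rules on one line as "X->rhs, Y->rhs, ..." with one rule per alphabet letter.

A->CB, B->BA, C->CA

  step 2 ⇒ step 3: CACBCACBBACB ⇒ CA·CB·CA·BA·CA·CB·CA·BA·BA·CB·CA·BA
    A ↦ CB
    B ↦ BA
    C ↦ CA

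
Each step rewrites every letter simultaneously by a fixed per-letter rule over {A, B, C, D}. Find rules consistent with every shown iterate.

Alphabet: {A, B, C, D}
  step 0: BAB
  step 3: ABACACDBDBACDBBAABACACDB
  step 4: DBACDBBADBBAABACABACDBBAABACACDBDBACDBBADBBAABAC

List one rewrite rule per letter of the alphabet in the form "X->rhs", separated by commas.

A->DB, B->AC, C->BA, D->AB

  step 3 ⇒ step 4: ABACACDBDBACDBBAABACACDB ⇒ DB·AC·DB·BA·DB·BA·AB·AC·AB·AC·DB·BA·AB·AC·AC·DB·DB·AC·DB·BA·DB·BA·AB·AC
    A ↦ DB
    B ↦ AC
    C ↦ BA
    D ↦ AB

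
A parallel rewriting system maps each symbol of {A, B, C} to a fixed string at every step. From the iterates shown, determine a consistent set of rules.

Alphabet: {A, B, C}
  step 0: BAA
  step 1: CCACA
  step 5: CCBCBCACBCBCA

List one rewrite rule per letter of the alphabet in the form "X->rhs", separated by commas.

  step 0 ⇒ step 1: BAA ⇒ C·CA·CA
    A ↦ CA
    B ↦ C
    C ↦ B  (constrained at step 1)

A->CA, B->C, C->B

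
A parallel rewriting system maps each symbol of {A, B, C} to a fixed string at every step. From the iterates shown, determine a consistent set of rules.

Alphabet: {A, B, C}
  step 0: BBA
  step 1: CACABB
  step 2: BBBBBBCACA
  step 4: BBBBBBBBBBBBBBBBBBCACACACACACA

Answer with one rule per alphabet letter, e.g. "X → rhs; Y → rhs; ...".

  step 1 ⇒ step 2: CACABB ⇒ B·BB·B·BB·CA·CA
    A ↦ BB
    B ↦ CA
    C ↦ B

A->BB, B->CA, C->B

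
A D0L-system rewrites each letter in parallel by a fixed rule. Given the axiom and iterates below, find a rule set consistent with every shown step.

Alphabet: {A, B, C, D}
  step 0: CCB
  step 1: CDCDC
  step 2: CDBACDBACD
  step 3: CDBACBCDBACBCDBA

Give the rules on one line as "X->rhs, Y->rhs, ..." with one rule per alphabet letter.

A->B, B->C, C->CD, D->BA

  step 2 ⇒ step 3: CDBACDBACD ⇒ CD·BA·C·B·CD·BA·C·B·CD·BA
    A ↦ B
    B ↦ C
    C ↦ CD
    D ↦ BA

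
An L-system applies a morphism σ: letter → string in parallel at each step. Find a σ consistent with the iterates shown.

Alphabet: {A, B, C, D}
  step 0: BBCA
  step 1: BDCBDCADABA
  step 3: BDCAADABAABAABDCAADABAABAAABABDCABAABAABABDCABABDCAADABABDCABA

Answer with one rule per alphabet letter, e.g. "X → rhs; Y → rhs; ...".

  step 0 ⇒ step 1: BBCA ⇒ BDC·BDC·AD·ABA
    A ↦ ABA
    B ↦ BDC
    C ↦ AD
    D ↦ A  (constrained at step 1)

A->ABA, B->BDC, C->AD, D->A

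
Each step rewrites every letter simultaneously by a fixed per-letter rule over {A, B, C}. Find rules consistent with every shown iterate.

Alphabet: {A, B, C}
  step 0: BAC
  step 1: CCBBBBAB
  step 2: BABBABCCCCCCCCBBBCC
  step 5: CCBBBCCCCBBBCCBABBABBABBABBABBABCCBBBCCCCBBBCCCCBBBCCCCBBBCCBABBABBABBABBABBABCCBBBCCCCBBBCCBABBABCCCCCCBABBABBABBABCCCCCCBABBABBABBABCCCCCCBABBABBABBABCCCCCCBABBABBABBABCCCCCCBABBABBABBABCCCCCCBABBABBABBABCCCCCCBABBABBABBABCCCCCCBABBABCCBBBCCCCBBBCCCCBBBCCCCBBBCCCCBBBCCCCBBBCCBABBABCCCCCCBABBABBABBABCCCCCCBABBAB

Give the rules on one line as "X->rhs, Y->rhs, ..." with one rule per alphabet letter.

  step 1 ⇒ step 2: CCBBBBAB ⇒ BAB·BAB·CC·CC·CC·CC·BBB·CC
    A ↦ BBB
    B ↦ CC
    C ↦ BAB

A->BBB, B->CC, C->BAB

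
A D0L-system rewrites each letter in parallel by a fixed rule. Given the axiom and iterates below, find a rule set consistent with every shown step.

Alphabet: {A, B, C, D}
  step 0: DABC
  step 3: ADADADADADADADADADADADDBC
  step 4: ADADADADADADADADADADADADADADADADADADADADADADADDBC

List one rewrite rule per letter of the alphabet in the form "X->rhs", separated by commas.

  step 3 ⇒ step 4: ADADADADADADADADADADADDBC ⇒ AD·AD·AD·AD·AD·AD·AD·AD·AD·AD·AD·AD·AD·AD·AD·AD·AD·AD·AD·AD·AD·AD·AD·D·BC
    A ↦ AD
    B ↦ D
    C ↦ BC
    D ↦ AD

A->AD, B->D, C->BC, D->AD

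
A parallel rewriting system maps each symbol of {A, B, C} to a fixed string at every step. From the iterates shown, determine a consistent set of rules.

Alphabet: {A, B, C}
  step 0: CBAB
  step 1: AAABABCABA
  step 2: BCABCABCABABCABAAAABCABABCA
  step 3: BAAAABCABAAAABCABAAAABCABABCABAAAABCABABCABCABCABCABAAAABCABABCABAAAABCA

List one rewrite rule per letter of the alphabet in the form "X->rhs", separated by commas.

A->BCA, B->BA, C->AAA

  step 2 ⇒ step 3: BCABCABCABABCABAAAABCABABCA ⇒ BA·AAA·BCA·BA·AAA·BCA·BA·AAA·BCA·BA·BCA·BA·AAA·BCA·BA·BCA·BCA·BCA·BCA·BA·AAA·BCA·BA·BCA·BA·AAA·BCA
    A ↦ BCA
    B ↦ BA
    C ↦ AAA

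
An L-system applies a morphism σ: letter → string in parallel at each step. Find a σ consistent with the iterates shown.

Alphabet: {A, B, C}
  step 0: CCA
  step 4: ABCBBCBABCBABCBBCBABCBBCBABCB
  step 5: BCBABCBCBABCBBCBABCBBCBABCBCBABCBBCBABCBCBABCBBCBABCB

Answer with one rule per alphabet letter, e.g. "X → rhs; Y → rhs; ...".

A->B, B->CB, C->AB

  step 4 ⇒ step 5: ABCBBCBABCBABCBBCBABCBBCBABCB ⇒ B·CB·AB·CB·CB·AB·CB·B·CB·AB·CB·B·CB·AB·CB·CB·AB·CB·B·CB·AB·CB·CB·AB·CB·B·CB·AB·CB
    A ↦ B
    B ↦ CB
    C ↦ AB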